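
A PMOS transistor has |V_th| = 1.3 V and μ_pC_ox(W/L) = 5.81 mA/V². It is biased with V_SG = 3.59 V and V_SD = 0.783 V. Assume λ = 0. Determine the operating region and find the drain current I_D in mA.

Triode; I_D = 8.64 mA

V_ov = V_SG − |V_th| = 3.59 − 1.3 = 2.29 V.
Since V_SD = 0.783 V < V_ov = 2.29 V, the device is in the triode region.
I_D = k_p [V_ov · V_SD − ½ V_SD²] = 5.81 × [2.29 × 0.783 − 0.5 × 0.783²] = 8.64 mA.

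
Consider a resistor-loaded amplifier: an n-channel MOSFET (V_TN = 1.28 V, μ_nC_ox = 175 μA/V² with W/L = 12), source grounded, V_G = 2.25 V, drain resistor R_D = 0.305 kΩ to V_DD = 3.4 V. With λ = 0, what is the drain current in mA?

I_D = 0.988 mA

V_GS = V_G = 2.25 V, so V_ov = 2.25 − 1.28 = 0.97 V.
k_n = μ_nC_ox · (W/L) = 2.1 mA/V².
Assume saturation: I_D = ½ k_n V_ov² = 0.5 × 2.1 × 0.97² = 0.988 mA, giving V_DS = V_DD − I_D R_D = 3.4 − 0.988 × 0.305 = 3.1 V.
V_DS = 3.1 V ≥ V_ov = 0.97 V, confirming saturation.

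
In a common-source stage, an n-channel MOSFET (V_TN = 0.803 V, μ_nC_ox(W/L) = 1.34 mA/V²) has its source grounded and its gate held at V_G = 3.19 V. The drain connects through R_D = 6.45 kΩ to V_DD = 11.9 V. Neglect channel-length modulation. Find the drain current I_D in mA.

I_D = 1.75 mA

V_GS = V_G = 3.19 V, so V_ov = 3.19 − 0.803 = 2.39 V.
Assume saturation: I_D = ½ k_n V_ov² = 0.5 × 1.34 × 2.39² = 3.82 mA, giving V_DS = V_DD − I_D R_D = 11.9 − 3.82 × 6.45 = -12.7 V.
But -12.7 V < V_ov = 2.39 V, so the device is actually in triode.
In triode I_D = k_n[V_ov V_DS − ½ V_DS²] and I_D = (V_DD − V_DS)/R_D. Equating: 4.32 V_DS² − 21.63 V_DS + 11.9 = 0, giving V_DS = 0.629 V (the root below V_ov).
I_D = (11.9 − 0.629) / 6.45 = 1.75 mA.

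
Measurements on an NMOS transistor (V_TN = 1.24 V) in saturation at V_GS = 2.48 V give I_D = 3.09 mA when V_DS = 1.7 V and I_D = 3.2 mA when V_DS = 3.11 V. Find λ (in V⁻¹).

λ = 0.0264 V⁻¹

With V_GS fixed, I_D ∝ (1 + λ V_DS) in saturation, so I_D2/I_D1 = (1 + λ V_DS2)/(1 + λ V_DS1).
3.2/3.09 = 1.036 = (1 + 3.11 λ)/(1 + 1.7 λ).
Solving: λ (I_D1 V_DS2 − I_D2 V_DS1) = I_D2 − I_D1, so λ = (3.2 − 3.09) / (3.09 × 3.11 − 3.2 × 1.7) = 0.11 / 4.17 = 0.0264 V⁻¹.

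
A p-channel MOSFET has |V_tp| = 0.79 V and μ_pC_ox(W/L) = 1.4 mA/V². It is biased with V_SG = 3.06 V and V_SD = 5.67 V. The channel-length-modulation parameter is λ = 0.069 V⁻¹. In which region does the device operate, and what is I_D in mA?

V_ov = V_SG − |V_tp| = 3.06 − 0.79 = 2.27 V.
Since V_SD = 5.67 V ≥ V_ov = 2.27 V, the device is in saturation.
I_D = ½ k_p V_ov² (1 + λ V_SD) = 0.5 × 1.4 × 2.27² × (1 + 0.069 × 5.67) = 5.02 mA.

Saturation; I_D = 5.02 mA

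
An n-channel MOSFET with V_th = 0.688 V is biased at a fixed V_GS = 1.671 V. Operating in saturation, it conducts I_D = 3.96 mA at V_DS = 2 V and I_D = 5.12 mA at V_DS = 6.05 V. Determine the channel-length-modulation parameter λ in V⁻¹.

With V_GS fixed, I_D ∝ (1 + λ V_DS) in saturation, so I_D2/I_D1 = (1 + λ V_DS2)/(1 + λ V_DS1).
5.12/3.96 = 1.293 = (1 + 6.05 λ)/(1 + 2 λ).
Solving: λ (I_D1 V_DS2 − I_D2 V_DS1) = I_D2 − I_D1, so λ = (5.12 − 3.96) / (3.96 × 6.05 − 5.12 × 2) = 1.16 / 13.7 = 0.0846 V⁻¹.

λ = 0.0846 V⁻¹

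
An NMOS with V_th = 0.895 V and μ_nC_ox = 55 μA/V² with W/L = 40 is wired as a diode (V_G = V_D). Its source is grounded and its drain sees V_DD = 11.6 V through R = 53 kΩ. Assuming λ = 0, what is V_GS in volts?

V_GS = 1.32 V

With gate tied to drain, V_GS = V_DS ≥ V_GS − V_th, so the device is in saturation.
k_n = μ_nC_ox · (W/L) = 2.2 mA/V².
KCL at the drain: ½ k_n (V_GS − V_th)² = (V_DD − V_GS)/R.
Let x = V_GS − 0.895. Then 58.3 x² + x − 10.71 = 0, giving x = 0.42 V (positive root), so V_GS = 1.32 V.
I_D = (V_DD − V_GS)/R = (11.6 − 1.32) / 53 = 0.194 mA.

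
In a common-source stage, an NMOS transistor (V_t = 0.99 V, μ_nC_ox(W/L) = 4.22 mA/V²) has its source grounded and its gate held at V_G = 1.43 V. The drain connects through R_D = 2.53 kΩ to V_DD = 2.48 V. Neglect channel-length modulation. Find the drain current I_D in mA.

V_GS = V_G = 1.43 V, so V_ov = 1.43 − 0.99 = 0.44 V.
Assume saturation: I_D = ½ k_n V_ov² = 0.5 × 4.22 × 0.44² = 0.408 mA, giving V_DS = V_DD − I_D R_D = 2.48 − 0.408 × 2.53 = 1.45 V.
V_DS = 1.45 V ≥ V_ov = 0.44 V, confirming saturation.

I_D = 0.408 mA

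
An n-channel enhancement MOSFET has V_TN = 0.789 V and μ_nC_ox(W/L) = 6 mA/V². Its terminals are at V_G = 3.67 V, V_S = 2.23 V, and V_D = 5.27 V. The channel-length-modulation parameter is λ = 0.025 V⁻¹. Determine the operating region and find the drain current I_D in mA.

Saturation; I_D = 1.37 mA

V_GS = V_G − V_S = 3.67 − 2.23 = 1.44 V; V_DS = V_D − V_S = 5.27 − 2.23 = 3.04 V.
V_ov = V_GS − V_TN = 1.44 − 0.789 = 0.651 V.
Since V_DS = 3.04 V ≥ V_ov = 0.651 V, the device is in saturation.
I_D = ½ k_n V_ov² (1 + λ V_DS) = 0.5 × 6 × 0.651² × (1 + 0.025 × 3.04) = 1.37 mA.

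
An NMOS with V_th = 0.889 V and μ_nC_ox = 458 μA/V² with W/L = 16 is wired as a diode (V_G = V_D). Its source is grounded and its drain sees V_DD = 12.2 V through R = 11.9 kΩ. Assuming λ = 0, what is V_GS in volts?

V_GS = 1.39 V

With gate tied to drain, V_GS = V_DS ≥ V_GS − V_th, so the device is in saturation.
k_n = μ_nC_ox · (W/L) = 7.328 mA/V².
KCL at the drain: ½ k_n (V_GS − V_th)² = (V_DD − V_GS)/R.
Let x = V_GS − 0.889. Then 43.6 x² + x − 11.31 = 0, giving x = 0.498 V (positive root), so V_GS = 1.39 V.
I_D = (V_DD − V_GS)/R = (12.2 − 1.39) / 11.9 = 0.909 mA.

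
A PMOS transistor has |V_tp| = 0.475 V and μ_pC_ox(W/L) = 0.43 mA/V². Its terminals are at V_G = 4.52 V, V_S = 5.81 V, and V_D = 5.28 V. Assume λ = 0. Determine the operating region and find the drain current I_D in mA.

Triode; I_D = 0.125 mA

V_SG = V_S − V_G = 5.81 − 4.52 = 1.29 V; V_SD = V_S − V_D = 5.81 − 5.28 = 0.53 V.
V_ov = V_SG − |V_tp| = 1.29 − 0.475 = 0.815 V.
Since V_SD = 0.53 V < V_ov = 0.815 V, the device is in the triode region.
I_D = k_p [V_ov · V_SD − ½ V_SD²] = 0.43 × [0.815 × 0.53 − 0.5 × 0.53²] = 0.125 mA.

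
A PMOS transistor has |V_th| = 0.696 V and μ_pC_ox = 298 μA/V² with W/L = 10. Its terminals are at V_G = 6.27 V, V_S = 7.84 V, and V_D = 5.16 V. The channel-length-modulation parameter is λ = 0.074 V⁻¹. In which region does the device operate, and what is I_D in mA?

Saturation; I_D = 1.36 mA

V_SG = V_S − V_G = 7.84 − 6.27 = 1.57 V; V_SD = V_S − V_D = 7.84 − 5.16 = 2.68 V.
k_p = μ_pC_ox · (W/L) = 2.98 mA/V².
V_ov = V_SG − |V_th| = 1.57 − 0.696 = 0.874 V.
Since V_SD = 2.68 V ≥ V_ov = 0.874 V, the device is in saturation.
I_D = ½ k_p V_ov² (1 + λ V_SD) = 0.5 × 2.98 × 0.874² × (1 + 0.074 × 2.68) = 1.36 mA.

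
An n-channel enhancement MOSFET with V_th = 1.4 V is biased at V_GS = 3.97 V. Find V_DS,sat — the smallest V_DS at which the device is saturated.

V_DS,sat = 2.57 V

The boundary between triode and saturation is V_DS = V_GS − V_th = V_ov.
V_ov = 3.97 − 1.4 = 2.57 V.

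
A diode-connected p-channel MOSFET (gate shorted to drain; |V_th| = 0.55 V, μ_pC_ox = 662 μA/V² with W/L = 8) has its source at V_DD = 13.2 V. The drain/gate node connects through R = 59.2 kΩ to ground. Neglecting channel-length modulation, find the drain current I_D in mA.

With gate tied to drain, V_SG = V_SD ≥ V_SG − |V_th|, so the device is in saturation.
k_p = μ_pC_ox · (W/L) = 5.296 mA/V².
KCL at the drain: ½ k_p (V_SG − |V_th|)² = (V_DD − V_SG)/R.
Let x = V_SG − 0.55. Then 157 x² + x − 12.65 = 0, giving x = 0.281 V (positive root), so V_SG = 0.831 V.
I_D = (V_DD − V_SG)/R = (13.2 − 0.831) / 59.2 = 0.209 mA.

I_D = 0.209 mA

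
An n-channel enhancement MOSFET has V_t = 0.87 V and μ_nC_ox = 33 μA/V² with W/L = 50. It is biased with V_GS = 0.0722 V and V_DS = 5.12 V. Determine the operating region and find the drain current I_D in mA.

Cutoff; I_D = 0 mA

V_GS = 0.0722 V < V_t = 0.87 V, so the transistor is in cutoff.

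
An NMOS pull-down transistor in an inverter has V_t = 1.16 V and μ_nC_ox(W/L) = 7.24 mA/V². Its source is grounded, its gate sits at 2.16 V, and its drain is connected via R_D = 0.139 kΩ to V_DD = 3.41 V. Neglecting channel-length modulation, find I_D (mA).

V_GS = V_G = 2.16 V, so V_ov = 2.16 − 1.16 = 1 V.
Assume saturation: I_D = ½ k_n V_ov² = 0.5 × 7.24 × 1² = 3.62 mA, giving V_DS = V_DD − I_D R_D = 3.41 − 3.62 × 0.139 = 2.91 V.
V_DS = 2.91 V ≥ V_ov = 1 V, confirming saturation.

I_D = 3.62 mA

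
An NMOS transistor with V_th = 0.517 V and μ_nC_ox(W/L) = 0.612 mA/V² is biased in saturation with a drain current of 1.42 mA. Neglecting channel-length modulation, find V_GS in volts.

In saturation I_D = ½ k_n (V_GS − V_th)², so V_GS − V_th = √(2 I_D / k_n) = √(2 × 1.42 / 0.612) = 2.15 V.
V_GS = 0.517 + 2.15 = 2.67 V.

V_GS = 2.67 V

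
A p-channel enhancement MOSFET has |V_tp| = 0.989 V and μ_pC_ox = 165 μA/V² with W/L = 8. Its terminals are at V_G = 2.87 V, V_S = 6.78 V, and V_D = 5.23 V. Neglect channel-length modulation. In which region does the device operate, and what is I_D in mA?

Triode; I_D = 4.39 mA

V_SG = V_S − V_G = 6.78 − 2.87 = 3.91 V; V_SD = V_S − V_D = 6.78 − 5.23 = 1.55 V.
k_p = μ_pC_ox · (W/L) = 1.32 mA/V².
V_ov = V_SG − |V_tp| = 3.91 − 0.989 = 2.92 V.
Since V_SD = 1.55 V < V_ov = 2.92 V, the device is in the triode region.
I_D = k_p [V_ov · V_SD − ½ V_SD²] = 1.32 × [2.92 × 1.55 − 0.5 × 1.55²] = 4.39 mA.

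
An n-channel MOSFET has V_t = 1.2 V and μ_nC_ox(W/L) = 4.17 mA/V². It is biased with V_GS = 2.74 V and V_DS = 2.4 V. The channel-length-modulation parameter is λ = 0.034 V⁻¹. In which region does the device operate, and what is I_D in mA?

Saturation; I_D = 5.35 mA

V_ov = V_GS − V_t = 2.74 − 1.2 = 1.54 V.
Since V_DS = 2.4 V ≥ V_ov = 1.54 V, the device is in saturation.
I_D = ½ k_n V_ov² (1 + λ V_DS) = 0.5 × 4.17 × 1.54² × (1 + 0.034 × 2.4) = 5.35 mA.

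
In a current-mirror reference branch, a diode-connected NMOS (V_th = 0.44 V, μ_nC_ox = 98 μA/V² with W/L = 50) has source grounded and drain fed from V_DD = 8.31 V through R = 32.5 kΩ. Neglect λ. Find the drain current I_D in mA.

With gate tied to drain, V_GS = V_DS ≥ V_GS − V_th, so the device is in saturation.
k_n = μ_nC_ox · (W/L) = 4.9 mA/V².
KCL at the drain: ½ k_n (V_GS − V_th)² = (V_DD − V_GS)/R.
Let x = V_GS − 0.44. Then 79.6 x² + x − 7.87 = 0, giving x = 0.308 V (positive root), so V_GS = 0.748 V.
I_D = (V_DD − V_GS)/R = (8.31 − 0.748) / 32.5 = 0.233 mA.

I_D = 0.233 mA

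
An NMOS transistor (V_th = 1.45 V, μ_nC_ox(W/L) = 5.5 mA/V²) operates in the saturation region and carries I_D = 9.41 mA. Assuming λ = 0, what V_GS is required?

V_GS = 3.30 V

In saturation I_D = ½ k_n (V_GS − V_th)², so V_GS − V_th = √(2 I_D / k_n) = √(2 × 9.41 / 5.5) = 1.85 V.
V_GS = 1.45 + 1.85 = 3.3 V.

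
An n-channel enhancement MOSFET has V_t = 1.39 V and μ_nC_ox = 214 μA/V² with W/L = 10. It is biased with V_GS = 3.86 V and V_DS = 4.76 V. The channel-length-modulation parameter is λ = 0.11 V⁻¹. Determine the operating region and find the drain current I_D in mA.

k_n = μ_nC_ox · (W/L) = 2.14 mA/V².
V_ov = V_GS − V_t = 3.86 − 1.39 = 2.47 V.
Since V_DS = 4.76 V ≥ V_ov = 2.47 V, the device is in saturation.
I_D = ½ k_n V_ov² (1 + λ V_DS) = 0.5 × 2.14 × 2.47² × (1 + 0.11 × 4.76) = 9.95 mA.

Saturation; I_D = 9.95 mA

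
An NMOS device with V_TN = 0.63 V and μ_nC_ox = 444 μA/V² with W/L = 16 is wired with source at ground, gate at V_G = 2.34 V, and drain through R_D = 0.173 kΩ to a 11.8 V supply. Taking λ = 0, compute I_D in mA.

I_D = 10.4 mA

V_GS = V_G = 2.34 V, so V_ov = 2.34 − 0.63 = 1.71 V.
k_n = μ_nC_ox · (W/L) = 7.104 mA/V².
Assume saturation: I_D = ½ k_n V_ov² = 0.5 × 7.104 × 1.71² = 10.4 mA, giving V_DS = V_DD − I_D R_D = 11.8 − 10.4 × 0.173 = 10 V.
V_DS = 10 V ≥ V_ov = 1.71 V, confirming saturation.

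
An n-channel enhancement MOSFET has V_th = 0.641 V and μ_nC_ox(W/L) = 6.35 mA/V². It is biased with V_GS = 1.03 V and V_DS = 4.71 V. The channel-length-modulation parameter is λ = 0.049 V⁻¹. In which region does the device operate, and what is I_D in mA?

V_ov = V_GS − V_th = 1.03 − 0.641 = 0.389 V.
Since V_DS = 4.71 V ≥ V_ov = 0.389 V, the device is in saturation.
I_D = ½ k_n V_ov² (1 + λ V_DS) = 0.5 × 6.35 × 0.389² × (1 + 0.049 × 4.71) = 0.591 mA.

Saturation; I_D = 0.591 mA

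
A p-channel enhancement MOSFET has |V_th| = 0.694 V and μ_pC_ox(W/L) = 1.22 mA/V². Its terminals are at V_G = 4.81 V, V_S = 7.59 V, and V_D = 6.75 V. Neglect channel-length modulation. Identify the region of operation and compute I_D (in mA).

V_SG = V_S − V_G = 7.59 − 4.81 = 2.78 V; V_SD = V_S − V_D = 7.59 − 6.75 = 0.84 V.
V_ov = V_SG − |V_th| = 2.78 − 0.694 = 2.09 V.
Since V_SD = 0.84 V < V_ov = 2.09 V, the device is in the triode region.
I_D = k_p [V_ov · V_SD − ½ V_SD²] = 1.22 × [2.09 × 0.84 − 0.5 × 0.84²] = 1.71 mA.

Triode; I_D = 1.71 mA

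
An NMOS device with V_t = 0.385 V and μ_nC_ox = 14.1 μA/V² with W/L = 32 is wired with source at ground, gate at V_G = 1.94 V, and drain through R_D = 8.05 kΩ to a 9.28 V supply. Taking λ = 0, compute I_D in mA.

I_D = 0.546 mA

V_GS = V_G = 1.94 V, so V_ov = 1.94 − 0.385 = 1.55 V.
k_n = μ_nC_ox · (W/L) = 0.4512 mA/V².
Assume saturation: I_D = ½ k_n V_ov² = 0.5 × 0.4512 × 1.55² = 0.546 mA, giving V_DS = V_DD − I_D R_D = 9.28 − 0.546 × 8.05 = 4.89 V.
V_DS = 4.89 V ≥ V_ov = 1.55 V, confirming saturation.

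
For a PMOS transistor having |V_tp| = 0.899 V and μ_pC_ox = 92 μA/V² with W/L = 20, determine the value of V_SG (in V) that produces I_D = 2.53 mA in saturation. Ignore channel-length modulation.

k_p = μ_pC_ox · (W/L) = 1.84 mA/V².
In saturation I_D = ½ k_p (V_SG − |V_tp|)², so V_SG − |V_tp| = √(2 I_D / k_p) = √(2 × 2.53 / 1.84) = 1.66 V.
V_SG = 0.899 + 1.66 = 2.56 V.

V_SG = 2.56 V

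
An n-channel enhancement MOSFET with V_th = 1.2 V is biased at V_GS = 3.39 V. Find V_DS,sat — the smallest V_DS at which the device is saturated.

V_DS,sat = 2.19 V

The boundary between triode and saturation is V_DS = V_GS − V_th = V_ov.
V_ov = 3.39 − 1.2 = 2.19 V.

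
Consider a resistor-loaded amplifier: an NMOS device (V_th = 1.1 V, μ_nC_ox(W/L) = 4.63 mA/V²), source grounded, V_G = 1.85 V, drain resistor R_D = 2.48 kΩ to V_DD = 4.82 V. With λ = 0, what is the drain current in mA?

V_GS = V_G = 1.85 V, so V_ov = 1.85 − 1.1 = 0.75 V.
Assume saturation: I_D = ½ k_n V_ov² = 0.5 × 4.63 × 0.75² = 1.3 mA, giving V_DS = V_DD − I_D R_D = 4.82 − 1.3 × 2.48 = 1.59 V.
V_DS = 1.59 V ≥ V_ov = 0.75 V, confirming saturation.

I_D = 1.30 mA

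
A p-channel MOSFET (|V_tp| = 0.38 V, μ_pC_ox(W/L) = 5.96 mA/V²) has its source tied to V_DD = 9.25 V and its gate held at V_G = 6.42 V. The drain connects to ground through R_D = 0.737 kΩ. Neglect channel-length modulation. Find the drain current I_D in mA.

V_SG = V_DD − V_G = 9.25 − 6.42 = 2.83 V, so V_ov = 2.83 − 0.38 = 2.45 V.
Assume saturation: I_D = ½ k_p V_ov² = 0.5 × 5.96 × 2.45² = 17.9 mA, giving V_SD = V_DD − I_D R_D = 9.25 − 17.9 × 0.737 = -3.93 V.
But -3.93 V < V_ov = 2.45 V, so the device is actually in triode.
In triode I_D = k_p[V_ov V_SD − ½ V_SD²] and I_D = (V_DD − V_SD)/R_D. Equating: 2.2 V_SD² − 11.76 V_SD + 9.25 = 0, giving V_SD = 0.958 V (the root below V_ov).
I_D = (9.25 − 0.958) / 0.737 = 11.3 mA.

I_D = 11.3 mA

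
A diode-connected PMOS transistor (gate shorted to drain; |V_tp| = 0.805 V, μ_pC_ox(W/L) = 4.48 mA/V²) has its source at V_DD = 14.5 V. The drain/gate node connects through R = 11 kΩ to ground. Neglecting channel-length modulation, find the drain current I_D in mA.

With gate tied to drain, V_SG = V_SD ≥ V_SG − |V_tp|, so the device is in saturation.
KCL at the drain: ½ k_p (V_SG − |V_tp|)² = (V_DD − V_SG)/R.
Let x = V_SG − 0.805. Then 24.6 x² + x − 13.7 = 0, giving x = 0.726 V (positive root), so V_SG = 1.53 V.
I_D = (V_DD − V_SG)/R = (14.5 − 1.53) / 11 = 1.18 mA.

I_D = 1.18 mA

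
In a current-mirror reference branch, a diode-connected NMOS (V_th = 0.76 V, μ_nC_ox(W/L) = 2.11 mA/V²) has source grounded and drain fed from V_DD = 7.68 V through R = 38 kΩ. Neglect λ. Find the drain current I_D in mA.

I_D = 0.171 mA

With gate tied to drain, V_GS = V_DS ≥ V_GS − V_th, so the device is in saturation.
KCL at the drain: ½ k_n (V_GS − V_th)² = (V_DD − V_GS)/R.
Let x = V_GS − 0.76. Then 40.1 x² + x − 6.92 = 0, giving x = 0.403 V (positive root), so V_GS = 1.16 V.
I_D = (V_DD − V_GS)/R = (7.68 − 1.16) / 38 = 0.171 mA.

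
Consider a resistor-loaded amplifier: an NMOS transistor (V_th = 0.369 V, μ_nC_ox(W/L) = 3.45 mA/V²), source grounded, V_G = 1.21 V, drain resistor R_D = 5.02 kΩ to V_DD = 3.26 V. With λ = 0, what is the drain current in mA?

V_GS = V_G = 1.21 V, so V_ov = 1.21 − 0.369 = 0.841 V.
Assume saturation: I_D = ½ k_n V_ov² = 0.5 × 3.45 × 0.841² = 1.22 mA, giving V_DS = V_DD − I_D R_D = 3.26 − 1.22 × 5.02 = -2.86 V.
But -2.86 V < V_ov = 0.841 V, so the device is actually in triode.
In triode I_D = k_n[V_ov V_DS − ½ V_DS²] and I_D = (V_DD − V_DS)/R_D. Equating: 8.66 V_DS² − 15.57 V_DS + 3.26 = 0, giving V_DS = 0.242 V (the root below V_ov).
I_D = (3.26 − 0.242) / 5.02 = 0.601 mA.

I_D = 0.601 mA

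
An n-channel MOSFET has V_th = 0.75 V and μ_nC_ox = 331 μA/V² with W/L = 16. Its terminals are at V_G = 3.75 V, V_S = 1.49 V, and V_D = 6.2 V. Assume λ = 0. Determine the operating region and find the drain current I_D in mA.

Saturation; I_D = 6.04 mA

V_GS = V_G − V_S = 3.75 − 1.49 = 2.26 V; V_DS = V_D − V_S = 6.2 − 1.49 = 4.71 V.
k_n = μ_nC_ox · (W/L) = 5.296 mA/V².
V_ov = V_GS − V_th = 2.26 − 0.75 = 1.51 V.
Since V_DS = 4.71 V ≥ V_ov = 1.51 V, the device is in saturation.
I_D = ½ k_n V_ov² = 0.5 × 5.296 × 1.51² = 6.04 mA.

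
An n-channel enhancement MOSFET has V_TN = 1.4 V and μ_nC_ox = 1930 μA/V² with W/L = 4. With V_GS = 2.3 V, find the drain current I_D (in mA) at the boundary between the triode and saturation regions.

I_D = 3.13 mA

At the boundary V_DS = V_ov = V_GS − V_TN = 2.3 − 1.4 = 0.9 V.
k_n = μ_nC_ox · (W/L) = 7.72 mA/V².
I_D = ½ k_n V_ov² = 0.5 × 7.72 × 0.9² = 3.13 mA.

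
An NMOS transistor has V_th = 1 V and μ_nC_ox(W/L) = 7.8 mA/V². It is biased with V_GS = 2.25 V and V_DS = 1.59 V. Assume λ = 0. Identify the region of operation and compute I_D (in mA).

Saturation; I_D = 6.09 mA

V_ov = V_GS − V_th = 2.25 − 1 = 1.25 V.
Since V_DS = 1.59 V ≥ V_ov = 1.25 V, the device is in saturation.
I_D = ½ k_n V_ov² = 0.5 × 7.8 × 1.25² = 6.09 mA.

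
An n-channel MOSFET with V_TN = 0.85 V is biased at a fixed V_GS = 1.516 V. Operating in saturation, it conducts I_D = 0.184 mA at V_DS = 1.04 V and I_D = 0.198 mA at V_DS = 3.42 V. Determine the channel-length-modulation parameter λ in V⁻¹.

With V_GS fixed, I_D ∝ (1 + λ V_DS) in saturation, so I_D2/I_D1 = (1 + λ V_DS2)/(1 + λ V_DS1).
0.198/0.184 = 1.076 = (1 + 3.42 λ)/(1 + 1.04 λ).
Solving: λ (I_D1 V_DS2 − I_D2 V_DS1) = I_D2 − I_D1, so λ = (0.198 − 0.184) / (0.184 × 3.42 − 0.198 × 1.04) = 0.014 / 0.423 = 0.0331 V⁻¹.

λ = 0.0331 V⁻¹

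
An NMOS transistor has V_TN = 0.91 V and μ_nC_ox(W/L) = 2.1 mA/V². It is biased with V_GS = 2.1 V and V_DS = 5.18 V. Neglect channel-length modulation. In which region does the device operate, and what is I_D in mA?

V_ov = V_GS − V_TN = 2.1 − 0.91 = 1.19 V.
Since V_DS = 5.18 V ≥ V_ov = 1.19 V, the device is in saturation.
I_D = ½ k_n V_ov² = 0.5 × 2.1 × 1.19² = 1.49 mA.

Saturation; I_D = 1.49 mA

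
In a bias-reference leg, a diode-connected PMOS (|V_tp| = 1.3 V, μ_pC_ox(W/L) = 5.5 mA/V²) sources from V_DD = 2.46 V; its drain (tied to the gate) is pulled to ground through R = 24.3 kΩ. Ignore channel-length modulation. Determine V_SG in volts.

V_SG = 1.42 V

With gate tied to drain, V_SG = V_SD ≥ V_SG − |V_tp|, so the device is in saturation.
KCL at the drain: ½ k_p (V_SG − |V_tp|)² = (V_DD − V_SG)/R.
Let x = V_SG − 1.3. Then 66.8 x² + x − 1.16 = 0, giving x = 0.124 V (positive root), so V_SG = 1.42 V.
I_D = (V_DD − V_SG)/R = (2.46 − 1.42) / 24.3 = 0.0426 mA.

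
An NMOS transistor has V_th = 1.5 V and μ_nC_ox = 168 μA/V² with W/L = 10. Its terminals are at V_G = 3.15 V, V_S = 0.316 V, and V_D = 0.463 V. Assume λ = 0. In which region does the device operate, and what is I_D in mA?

Triode; I_D = 0.311 mA

V_GS = V_G − V_S = 3.15 − 0.316 = 2.83 V; V_DS = V_D − V_S = 0.463 − 0.316 = 0.147 V.
k_n = μ_nC_ox · (W/L) = 1.68 mA/V².
V_ov = V_GS − V_th = 2.83 − 1.5 = 1.33 V.
Since V_DS = 0.147 V < V_ov = 1.33 V, the device is in the triode region.
I_D = k_n [V_ov · V_DS − ½ V_DS²] = 1.68 × [1.33 × 0.147 − 0.5 × 0.147²] = 0.311 mA.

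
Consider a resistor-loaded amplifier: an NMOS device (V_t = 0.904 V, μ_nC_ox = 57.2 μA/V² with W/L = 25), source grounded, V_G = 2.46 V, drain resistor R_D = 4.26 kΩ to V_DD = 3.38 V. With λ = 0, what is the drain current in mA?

V_GS = V_G = 2.46 V, so V_ov = 2.46 − 0.904 = 1.56 V.
k_n = μ_nC_ox · (W/L) = 1.43 mA/V².
Assume saturation: I_D = ½ k_n V_ov² = 0.5 × 1.43 × 1.56² = 1.73 mA, giving V_DS = V_DD − I_D R_D = 3.38 − 1.73 × 4.26 = -3.99 V.
But -3.99 V < V_ov = 1.56 V, so the device is actually in triode.
In triode I_D = k_n[V_ov V_DS − ½ V_DS²] and I_D = (V_DD − V_DS)/R_D. Equating: 3.05 V_DS² − 10.48 V_DS + 3.38 = 0, giving V_DS = 0.36 V (the root below V_ov).
I_D = (3.38 − 0.36) / 4.26 = 0.709 mA.

I_D = 0.709 mA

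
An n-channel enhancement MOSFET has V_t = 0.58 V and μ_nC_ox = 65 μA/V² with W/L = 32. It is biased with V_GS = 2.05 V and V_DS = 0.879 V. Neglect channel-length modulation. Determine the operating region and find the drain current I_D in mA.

k_n = μ_nC_ox · (W/L) = 2.08 mA/V².
V_ov = V_GS − V_t = 2.05 − 0.58 = 1.47 V.
Since V_DS = 0.879 V < V_ov = 1.47 V, the device is in the triode region.
I_D = k_n [V_ov · V_DS − ½ V_DS²] = 2.08 × [1.47 × 0.879 − 0.5 × 0.879²] = 1.88 mA.

Triode; I_D = 1.88 mA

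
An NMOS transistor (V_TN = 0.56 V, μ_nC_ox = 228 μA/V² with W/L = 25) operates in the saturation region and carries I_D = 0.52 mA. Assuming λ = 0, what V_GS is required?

V_GS = 0.987 V

k_n = μ_nC_ox · (W/L) = 5.7 mA/V².
In saturation I_D = ½ k_n (V_GS − V_TN)², so V_GS − V_TN = √(2 I_D / k_n) = √(2 × 0.52 / 5.7) = 0.427 V.
V_GS = 0.56 + 0.427 = 0.987 V.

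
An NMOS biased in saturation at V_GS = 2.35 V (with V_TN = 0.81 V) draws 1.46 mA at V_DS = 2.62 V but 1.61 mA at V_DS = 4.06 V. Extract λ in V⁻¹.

λ = 0.0878 V⁻¹

With V_GS fixed, I_D ∝ (1 + λ V_DS) in saturation, so I_D2/I_D1 = (1 + λ V_DS2)/(1 + λ V_DS1).
1.61/1.46 = 1.103 = (1 + 4.06 λ)/(1 + 2.62 λ).
Solving: λ (I_D1 V_DS2 − I_D2 V_DS1) = I_D2 − I_D1, so λ = (1.61 − 1.46) / (1.46 × 4.06 − 1.61 × 2.62) = 0.15 / 1.71 = 0.0878 V⁻¹.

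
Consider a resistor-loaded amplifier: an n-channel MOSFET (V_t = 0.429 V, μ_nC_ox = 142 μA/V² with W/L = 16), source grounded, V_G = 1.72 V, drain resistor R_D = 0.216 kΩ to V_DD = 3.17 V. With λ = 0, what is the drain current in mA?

I_D = 1.89 mA

V_GS = V_G = 1.72 V, so V_ov = 1.72 − 0.429 = 1.29 V.
k_n = μ_nC_ox · (W/L) = 2.272 mA/V².
Assume saturation: I_D = ½ k_n V_ov² = 0.5 × 2.272 × 1.29² = 1.89 mA, giving V_DS = V_DD − I_D R_D = 3.17 − 1.89 × 0.216 = 2.76 V.
V_DS = 2.76 V ≥ V_ov = 1.29 V, confirming saturation.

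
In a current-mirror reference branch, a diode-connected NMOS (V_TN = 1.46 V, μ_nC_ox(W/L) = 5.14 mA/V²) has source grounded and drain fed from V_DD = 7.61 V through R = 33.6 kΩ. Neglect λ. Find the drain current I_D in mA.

With gate tied to drain, V_GS = V_DS ≥ V_GS − V_TN, so the device is in saturation.
KCL at the drain: ½ k_n (V_GS − V_TN)² = (V_DD − V_GS)/R.
Let x = V_GS − 1.46. Then 86.4 x² + x − 6.15 = 0, giving x = 0.261 V (positive root), so V_GS = 1.72 V.
I_D = (V_DD − V_GS)/R = (7.61 − 1.72) / 33.6 = 0.175 mA.

I_D = 0.175 mA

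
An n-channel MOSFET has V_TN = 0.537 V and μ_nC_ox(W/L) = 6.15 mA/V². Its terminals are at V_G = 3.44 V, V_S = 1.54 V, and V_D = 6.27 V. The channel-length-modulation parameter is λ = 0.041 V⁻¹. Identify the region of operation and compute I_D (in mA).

Saturation; I_D = 6.82 mA

V_GS = V_G − V_S = 3.44 − 1.54 = 1.9 V; V_DS = V_D − V_S = 6.27 − 1.54 = 4.73 V.
V_ov = V_GS − V_TN = 1.9 − 0.537 = 1.36 V.
Since V_DS = 4.73 V ≥ V_ov = 1.36 V, the device is in saturation.
I_D = ½ k_n V_ov² (1 + λ V_DS) = 0.5 × 6.15 × 1.36² × (1 + 0.041 × 4.73) = 6.82 mA.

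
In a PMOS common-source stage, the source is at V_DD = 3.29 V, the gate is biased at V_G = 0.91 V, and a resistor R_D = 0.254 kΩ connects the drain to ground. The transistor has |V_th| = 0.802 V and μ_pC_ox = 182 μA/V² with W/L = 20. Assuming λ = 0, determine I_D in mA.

I_D = 4.53 mA

V_SG = V_DD − V_G = 3.29 − 0.91 = 2.38 V, so V_ov = 2.38 − 0.802 = 1.58 V.
k_p = μ_pC_ox · (W/L) = 3.64 mA/V².
Assume saturation: I_D = ½ k_p V_ov² = 0.5 × 3.64 × 1.58² = 4.53 mA, giving V_SD = V_DD − I_D R_D = 3.29 − 4.53 × 0.254 = 2.14 V.
V_SD = 2.14 V ≥ V_ov = 1.58 V, confirming saturation.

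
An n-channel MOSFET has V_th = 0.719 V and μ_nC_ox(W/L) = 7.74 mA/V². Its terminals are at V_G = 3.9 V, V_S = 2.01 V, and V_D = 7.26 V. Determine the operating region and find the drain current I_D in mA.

Saturation; I_D = 5.31 mA

V_GS = V_G − V_S = 3.9 − 2.01 = 1.89 V; V_DS = V_D − V_S = 7.26 − 2.01 = 5.25 V.
V_ov = V_GS − V_th = 1.89 − 0.719 = 1.17 V.
Since V_DS = 5.25 V ≥ V_ov = 1.17 V, the device is in saturation.
I_D = ½ k_n V_ov² = 0.5 × 7.74 × 1.17² = 5.31 mA.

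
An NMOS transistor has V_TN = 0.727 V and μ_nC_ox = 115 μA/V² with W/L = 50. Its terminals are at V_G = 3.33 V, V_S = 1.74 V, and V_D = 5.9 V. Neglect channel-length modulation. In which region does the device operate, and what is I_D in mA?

Saturation; I_D = 2.14 mA

V_GS = V_G − V_S = 3.33 − 1.74 = 1.59 V; V_DS = V_D − V_S = 5.9 − 1.74 = 4.16 V.
k_n = μ_nC_ox · (W/L) = 5.75 mA/V².
V_ov = V_GS − V_TN = 1.59 − 0.727 = 0.863 V.
Since V_DS = 4.16 V ≥ V_ov = 0.863 V, the device is in saturation.
I_D = ½ k_n V_ov² = 0.5 × 5.75 × 0.863² = 2.14 mA.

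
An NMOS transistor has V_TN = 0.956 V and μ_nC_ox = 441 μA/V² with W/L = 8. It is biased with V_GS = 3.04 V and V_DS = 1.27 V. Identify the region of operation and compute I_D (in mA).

k_n = μ_nC_ox · (W/L) = 3.528 mA/V².
V_ov = V_GS − V_TN = 3.04 − 0.956 = 2.08 V.
Since V_DS = 1.27 V < V_ov = 2.08 V, the device is in the triode region.
I_D = k_n [V_ov · V_DS − ½ V_DS²] = 3.528 × [2.08 × 1.27 − 0.5 × 1.27²] = 6.49 mA.

Triode; I_D = 6.49 mA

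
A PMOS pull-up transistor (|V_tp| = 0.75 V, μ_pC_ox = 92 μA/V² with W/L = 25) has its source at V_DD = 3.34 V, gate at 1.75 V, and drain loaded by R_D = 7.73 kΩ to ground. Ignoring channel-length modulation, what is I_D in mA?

V_SG = V_DD − V_G = 3.34 − 1.75 = 1.59 V, so V_ov = 1.59 − 0.75 = 0.84 V.
k_p = μ_pC_ox · (W/L) = 2.3 mA/V².
Assume saturation: I_D = ½ k_p V_ov² = 0.5 × 2.3 × 0.84² = 0.811 mA, giving V_SD = V_DD − I_D R_D = 3.34 − 0.811 × 7.73 = -2.93 V.
But -2.93 V < V_ov = 0.84 V, so the device is actually in triode.
In triode I_D = k_p[V_ov V_SD − ½ V_SD²] and I_D = (V_DD − V_SD)/R_D. Equating: 8.89 V_SD² − 15.93 V_SD + 3.34 = 0, giving V_SD = 0.242 V (the root below V_ov).
I_D = (3.34 − 0.242) / 7.73 = 0.401 mA.

I_D = 0.401 mA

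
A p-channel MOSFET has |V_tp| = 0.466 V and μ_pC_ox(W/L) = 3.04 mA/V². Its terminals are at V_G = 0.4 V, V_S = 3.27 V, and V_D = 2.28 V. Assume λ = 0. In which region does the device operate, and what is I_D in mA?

V_SG = V_S − V_G = 3.27 − 0.4 = 2.87 V; V_SD = V_S − V_D = 3.27 − 2.28 = 0.99 V.
V_ov = V_SG − |V_tp| = 2.87 − 0.466 = 2.4 V.
Since V_SD = 0.99 V < V_ov = 2.4 V, the device is in the triode region.
I_D = k_p [V_ov · V_SD − ½ V_SD²] = 3.04 × [2.4 × 0.99 − 0.5 × 0.99²] = 5.75 mA.

Triode; I_D = 5.75 mA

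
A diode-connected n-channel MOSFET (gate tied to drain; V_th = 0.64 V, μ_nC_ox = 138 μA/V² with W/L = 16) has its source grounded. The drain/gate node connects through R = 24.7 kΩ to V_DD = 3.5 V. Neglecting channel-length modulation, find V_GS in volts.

V_GS = 0.946 V

With gate tied to drain, V_GS = V_DS ≥ V_GS − V_th, so the device is in saturation.
k_n = μ_nC_ox · (W/L) = 2.208 mA/V².
KCL at the drain: ½ k_n (V_GS − V_th)² = (V_DD − V_GS)/R.
Let x = V_GS − 0.64. Then 27.3 x² + x − 2.86 = 0, giving x = 0.306 V (positive root), so V_GS = 0.946 V.
I_D = (V_DD − V_GS)/R = (3.5 − 0.946) / 24.7 = 0.103 mA.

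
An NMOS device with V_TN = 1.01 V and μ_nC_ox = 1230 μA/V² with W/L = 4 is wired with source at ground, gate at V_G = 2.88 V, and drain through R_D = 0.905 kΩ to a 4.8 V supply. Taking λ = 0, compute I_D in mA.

I_D = 4.64 mA

V_GS = V_G = 2.88 V, so V_ov = 2.88 − 1.01 = 1.87 V.
k_n = μ_nC_ox · (W/L) = 4.92 mA/V².
Assume saturation: I_D = ½ k_n V_ov² = 0.5 × 4.92 × 1.87² = 8.6 mA, giving V_DS = V_DD − I_D R_D = 4.8 − 8.6 × 0.905 = -2.99 V.
But -2.99 V < V_ov = 1.87 V, so the device is actually in triode.
In triode I_D = k_n[V_ov V_DS − ½ V_DS²] and I_D = (V_DD − V_DS)/R_D. Equating: 2.23 V_DS² − 9.326 V_DS + 4.8 = 0, giving V_DS = 0.601 V (the root below V_ov).
I_D = (4.8 − 0.601) / 0.905 = 4.64 mA.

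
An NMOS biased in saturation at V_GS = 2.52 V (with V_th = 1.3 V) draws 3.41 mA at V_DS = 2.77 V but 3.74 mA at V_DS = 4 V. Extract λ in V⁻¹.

λ = 0.101 V⁻¹

With V_GS fixed, I_D ∝ (1 + λ V_DS) in saturation, so I_D2/I_D1 = (1 + λ V_DS2)/(1 + λ V_DS1).
3.74/3.41 = 1.097 = (1 + 4 λ)/(1 + 2.77 λ).
Solving: λ (I_D1 V_DS2 − I_D2 V_DS1) = I_D2 − I_D1, so λ = (3.74 − 3.41) / (3.41 × 4 − 3.74 × 2.77) = 0.33 / 3.28 = 0.101 V⁻¹.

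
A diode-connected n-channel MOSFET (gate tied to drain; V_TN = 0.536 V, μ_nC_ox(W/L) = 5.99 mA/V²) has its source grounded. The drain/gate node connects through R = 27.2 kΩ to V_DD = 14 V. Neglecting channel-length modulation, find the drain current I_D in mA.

With gate tied to drain, V_GS = V_DS ≥ V_GS − V_TN, so the device is in saturation.
KCL at the drain: ½ k_n (V_GS − V_TN)² = (V_DD − V_GS)/R.
Let x = V_GS − 0.536. Then 81.5 x² + x − 13.46 = 0, giving x = 0.4 V (positive root), so V_GS = 0.936 V.
I_D = (V_DD − V_GS)/R = (14 − 0.936) / 27.2 = 0.48 mA.

I_D = 0.480 mA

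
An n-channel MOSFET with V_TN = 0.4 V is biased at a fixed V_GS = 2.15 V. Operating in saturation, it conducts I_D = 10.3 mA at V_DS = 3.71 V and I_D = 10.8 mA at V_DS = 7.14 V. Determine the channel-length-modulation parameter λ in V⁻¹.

With V_GS fixed, I_D ∝ (1 + λ V_DS) in saturation, so I_D2/I_D1 = (1 + λ V_DS2)/(1 + λ V_DS1).
10.8/10.3 = 1.049 = (1 + 7.14 λ)/(1 + 3.71 λ).
Solving: λ (I_D1 V_DS2 − I_D2 V_DS1) = I_D2 − I_D1, so λ = (10.8 − 10.3) / (10.3 × 7.14 − 10.8 × 3.71) = 0.5 / 33.5 = 0.0149 V⁻¹.

λ = 0.0149 V⁻¹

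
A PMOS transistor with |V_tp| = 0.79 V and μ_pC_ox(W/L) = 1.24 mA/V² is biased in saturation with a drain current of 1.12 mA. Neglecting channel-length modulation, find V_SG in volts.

In saturation I_D = ½ k_p (V_SG − |V_tp|)², so V_SG − |V_tp| = √(2 I_D / k_p) = √(2 × 1.12 / 1.24) = 1.34 V.
V_SG = 0.79 + 1.34 = 2.13 V.

V_SG = 2.13 V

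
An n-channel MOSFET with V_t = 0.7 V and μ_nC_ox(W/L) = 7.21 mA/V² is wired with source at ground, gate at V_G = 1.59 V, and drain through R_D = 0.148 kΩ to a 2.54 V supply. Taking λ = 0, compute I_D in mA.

I_D = 2.86 mA

V_GS = V_G = 1.59 V, so V_ov = 1.59 − 0.7 = 0.89 V.
Assume saturation: I_D = ½ k_n V_ov² = 0.5 × 7.21 × 0.89² = 2.86 mA, giving V_DS = V_DD − I_D R_D = 2.54 − 2.86 × 0.148 = 2.12 V.
V_DS = 2.12 V ≥ V_ov = 0.89 V, confirming saturation.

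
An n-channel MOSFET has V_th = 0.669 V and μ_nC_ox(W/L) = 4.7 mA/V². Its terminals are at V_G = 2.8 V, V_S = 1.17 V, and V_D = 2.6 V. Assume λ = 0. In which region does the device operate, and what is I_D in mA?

Saturation; I_D = 2.17 mA

V_GS = V_G − V_S = 2.8 − 1.17 = 1.63 V; V_DS = V_D − V_S = 2.6 − 1.17 = 1.43 V.
V_ov = V_GS − V_th = 1.63 − 0.669 = 0.961 V.
Since V_DS = 1.43 V ≥ V_ov = 0.961 V, the device is in saturation.
I_D = ½ k_n V_ov² = 0.5 × 4.7 × 0.961² = 2.17 mA.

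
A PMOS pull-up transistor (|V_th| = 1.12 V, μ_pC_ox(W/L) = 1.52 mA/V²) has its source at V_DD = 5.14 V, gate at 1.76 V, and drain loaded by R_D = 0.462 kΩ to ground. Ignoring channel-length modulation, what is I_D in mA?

V_SG = V_DD − V_G = 5.14 − 1.76 = 3.38 V, so V_ov = 3.38 − 1.12 = 2.26 V.
Assume saturation: I_D = ½ k_p V_ov² = 0.5 × 1.52 × 2.26² = 3.88 mA, giving V_SD = V_DD − I_D R_D = 5.14 − 3.88 × 0.462 = 3.35 V.
V_SD = 3.35 V ≥ V_ov = 2.26 V, confirming saturation.

I_D = 3.88 mA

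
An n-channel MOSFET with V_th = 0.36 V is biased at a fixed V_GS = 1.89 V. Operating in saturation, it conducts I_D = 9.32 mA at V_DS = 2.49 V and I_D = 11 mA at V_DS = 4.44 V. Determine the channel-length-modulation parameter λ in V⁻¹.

λ = 0.120 V⁻¹

With V_GS fixed, I_D ∝ (1 + λ V_DS) in saturation, so I_D2/I_D1 = (1 + λ V_DS2)/(1 + λ V_DS1).
11/9.32 = 1.18 = (1 + 4.44 λ)/(1 + 2.49 λ).
Solving: λ (I_D1 V_DS2 − I_D2 V_DS1) = I_D2 − I_D1, so λ = (11 − 9.32) / (9.32 × 4.44 − 11 × 2.49) = 1.68 / 14 = 0.12 V⁻¹.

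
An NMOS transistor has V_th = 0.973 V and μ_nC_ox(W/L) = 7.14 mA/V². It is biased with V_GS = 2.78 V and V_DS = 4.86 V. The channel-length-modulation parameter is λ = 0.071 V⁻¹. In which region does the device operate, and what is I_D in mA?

Saturation; I_D = 15.7 mA

V_ov = V_GS − V_th = 2.78 − 0.973 = 1.81 V.
Since V_DS = 4.86 V ≥ V_ov = 1.81 V, the device is in saturation.
I_D = ½ k_n V_ov² (1 + λ V_DS) = 0.5 × 7.14 × 1.81² × (1 + 0.071 × 4.86) = 15.7 mA.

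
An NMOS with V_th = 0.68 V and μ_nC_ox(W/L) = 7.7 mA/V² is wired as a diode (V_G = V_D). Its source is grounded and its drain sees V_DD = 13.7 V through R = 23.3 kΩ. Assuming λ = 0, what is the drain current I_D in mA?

I_D = 0.543 mA

With gate tied to drain, V_GS = V_DS ≥ V_GS − V_th, so the device is in saturation.
KCL at the drain: ½ k_n (V_GS − V_th)² = (V_DD − V_GS)/R.
Let x = V_GS − 0.68. Then 89.7 x² + x − 13.02 = 0, giving x = 0.375 V (positive root), so V_GS = 1.06 V.
I_D = (V_DD − V_GS)/R = (13.7 − 1.06) / 23.3 = 0.543 mA.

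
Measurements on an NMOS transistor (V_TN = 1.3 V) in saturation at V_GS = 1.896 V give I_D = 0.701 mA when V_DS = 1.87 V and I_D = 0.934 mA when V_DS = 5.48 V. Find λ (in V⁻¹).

λ = 0.111 V⁻¹

With V_GS fixed, I_D ∝ (1 + λ V_DS) in saturation, so I_D2/I_D1 = (1 + λ V_DS2)/(1 + λ V_DS1).
0.934/0.701 = 1.332 = (1 + 5.48 λ)/(1 + 1.87 λ).
Solving: λ (I_D1 V_DS2 − I_D2 V_DS1) = I_D2 − I_D1, so λ = (0.934 − 0.701) / (0.701 × 5.48 − 0.934 × 1.87) = 0.233 / 2.09 = 0.111 V⁻¹.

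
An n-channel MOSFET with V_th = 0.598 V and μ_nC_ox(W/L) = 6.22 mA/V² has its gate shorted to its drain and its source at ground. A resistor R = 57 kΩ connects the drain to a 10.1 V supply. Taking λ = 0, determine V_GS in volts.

With gate tied to drain, V_GS = V_DS ≥ V_GS − V_th, so the device is in saturation.
KCL at the drain: ½ k_n (V_GS − V_th)² = (V_DD − V_GS)/R.
Let x = V_GS − 0.598. Then 177 x² + x − 9.502 = 0, giving x = 0.229 V (positive root), so V_GS = 0.827 V.
I_D = (V_DD − V_GS)/R = (10.1 − 0.827) / 57 = 0.163 mA.

V_GS = 0.827 V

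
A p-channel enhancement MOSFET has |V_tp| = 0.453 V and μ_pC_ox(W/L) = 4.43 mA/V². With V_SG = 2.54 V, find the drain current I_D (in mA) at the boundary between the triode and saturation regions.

At the boundary V_SD = V_ov = V_SG − |V_tp| = 2.54 − 0.453 = 2.09 V.
I_D = ½ k_p V_ov² = 0.5 × 4.43 × 2.09² = 9.65 mA.

I_D = 9.65 mA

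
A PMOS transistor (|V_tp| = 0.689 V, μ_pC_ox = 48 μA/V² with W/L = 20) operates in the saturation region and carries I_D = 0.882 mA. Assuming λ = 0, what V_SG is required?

k_p = μ_pC_ox · (W/L) = 0.96 mA/V².
In saturation I_D = ½ k_p (V_SG − |V_tp|)², so V_SG − |V_tp| = √(2 I_D / k_p) = √(2 × 0.882 / 0.96) = 1.36 V.
V_SG = 0.689 + 1.36 = 2.04 V.

V_SG = 2.04 V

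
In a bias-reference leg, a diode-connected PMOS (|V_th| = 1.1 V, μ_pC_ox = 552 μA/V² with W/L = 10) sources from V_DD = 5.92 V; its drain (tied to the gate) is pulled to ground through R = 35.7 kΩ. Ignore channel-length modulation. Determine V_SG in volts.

V_SG = 1.32 V

With gate tied to drain, V_SG = V_SD ≥ V_SG − |V_th|, so the device is in saturation.
k_p = μ_pC_ox · (W/L) = 5.52 mA/V².
KCL at the drain: ½ k_p (V_SG − |V_th|)² = (V_DD − V_SG)/R.
Let x = V_SG − 1.1. Then 98.5 x² + x − 4.82 = 0, giving x = 0.216 V (positive root), so V_SG = 1.32 V.
I_D = (V_DD − V_SG)/R = (5.92 − 1.32) / 35.7 = 0.129 mA.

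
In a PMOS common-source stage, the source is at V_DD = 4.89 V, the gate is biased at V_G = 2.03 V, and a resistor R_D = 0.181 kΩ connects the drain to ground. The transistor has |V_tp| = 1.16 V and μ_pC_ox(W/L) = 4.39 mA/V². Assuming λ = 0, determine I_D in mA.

I_D = 6.34 mA

V_SG = V_DD − V_G = 4.89 − 2.03 = 2.86 V, so V_ov = 2.86 − 1.16 = 1.7 V.
Assume saturation: I_D = ½ k_p V_ov² = 0.5 × 4.39 × 1.7² = 6.34 mA, giving V_SD = V_DD − I_D R_D = 4.89 − 6.34 × 0.181 = 3.74 V.
V_SD = 3.74 V ≥ V_ov = 1.7 V, confirming saturation.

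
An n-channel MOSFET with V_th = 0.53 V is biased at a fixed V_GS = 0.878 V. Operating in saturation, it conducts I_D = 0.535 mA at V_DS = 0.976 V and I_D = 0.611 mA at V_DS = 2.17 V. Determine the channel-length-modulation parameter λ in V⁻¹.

With V_GS fixed, I_D ∝ (1 + λ V_DS) in saturation, so I_D2/I_D1 = (1 + λ V_DS2)/(1 + λ V_DS1).
0.611/0.535 = 1.142 = (1 + 2.17 λ)/(1 + 0.976 λ).
Solving: λ (I_D1 V_DS2 − I_D2 V_DS1) = I_D2 − I_D1, so λ = (0.611 − 0.535) / (0.535 × 2.17 − 0.611 × 0.976) = 0.076 / 0.565 = 0.135 V⁻¹.

λ = 0.135 V⁻¹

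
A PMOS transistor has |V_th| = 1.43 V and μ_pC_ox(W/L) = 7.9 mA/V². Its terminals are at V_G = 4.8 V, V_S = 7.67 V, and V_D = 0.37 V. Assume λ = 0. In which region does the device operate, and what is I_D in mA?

Saturation; I_D = 8.19 mA

V_SG = V_S − V_G = 7.67 − 4.8 = 2.87 V; V_SD = V_S − V_D = 7.67 − 0.37 = 7.3 V.
V_ov = V_SG − |V_th| = 2.87 − 1.43 = 1.44 V.
Since V_SD = 7.3 V ≥ V_ov = 1.44 V, the device is in saturation.
I_D = ½ k_p V_ov² = 0.5 × 7.9 × 1.44² = 8.19 mA.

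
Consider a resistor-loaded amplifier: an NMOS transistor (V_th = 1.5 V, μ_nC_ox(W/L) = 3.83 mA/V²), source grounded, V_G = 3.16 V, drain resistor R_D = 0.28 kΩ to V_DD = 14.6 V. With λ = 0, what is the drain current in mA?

I_D = 5.28 mA

V_GS = V_G = 3.16 V, so V_ov = 3.16 − 1.5 = 1.66 V.
Assume saturation: I_D = ½ k_n V_ov² = 0.5 × 3.83 × 1.66² = 5.28 mA, giving V_DS = V_DD − I_D R_D = 14.6 − 5.28 × 0.28 = 13.1 V.
V_DS = 13.1 V ≥ V_ov = 1.66 V, confirming saturation.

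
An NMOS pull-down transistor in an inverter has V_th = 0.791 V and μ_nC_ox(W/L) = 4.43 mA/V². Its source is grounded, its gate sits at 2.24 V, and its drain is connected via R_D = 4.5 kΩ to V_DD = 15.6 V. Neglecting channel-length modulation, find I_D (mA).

I_D = 3.32 mA

V_GS = V_G = 2.24 V, so V_ov = 2.24 − 0.791 = 1.45 V.
Assume saturation: I_D = ½ k_n V_ov² = 0.5 × 4.43 × 1.45² = 4.65 mA, giving V_DS = V_DD − I_D R_D = 15.6 − 4.65 × 4.5 = -5.33 V.
But -5.33 V < V_ov = 1.45 V, so the device is actually in triode.
In triode I_D = k_n[V_ov V_DS − ½ V_DS²] and I_D = (V_DD − V_DS)/R_D. Equating: 9.97 V_DS² − 29.89 V_DS + 15.6 = 0, giving V_DS = 0.673 V (the root below V_ov).
I_D = (15.6 − 0.673) / 4.5 = 3.32 mA.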